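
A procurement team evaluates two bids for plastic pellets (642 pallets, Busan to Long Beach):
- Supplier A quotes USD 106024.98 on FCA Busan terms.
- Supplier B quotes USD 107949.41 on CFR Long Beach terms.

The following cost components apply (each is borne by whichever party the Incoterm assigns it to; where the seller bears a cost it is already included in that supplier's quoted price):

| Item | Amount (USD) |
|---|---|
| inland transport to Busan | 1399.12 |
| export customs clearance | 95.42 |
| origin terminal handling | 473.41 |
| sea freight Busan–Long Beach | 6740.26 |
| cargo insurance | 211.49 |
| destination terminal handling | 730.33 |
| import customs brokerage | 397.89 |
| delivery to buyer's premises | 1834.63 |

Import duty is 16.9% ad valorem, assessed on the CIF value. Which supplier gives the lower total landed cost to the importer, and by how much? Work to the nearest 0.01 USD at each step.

Supplier B is cheaper by USD 6183.12

Supplier A (FCA):
CIF value = FCA price + origin terminal + freight + insurance = 106024.98 + 473.41 + 6740.26 + 211.49 = 113450.14
Import duty = 113450.14 × 16.9% = 19173.07
Buyer bears (A): 473.41 + 6740.26 + 211.49 + 730.33 + 397.89 + 1834.63 = 10388.01
Landed cost (A) = invoice 106024.98 + 10388.01 + duty 19173.07 = 135586.06
Supplier B (CFR):
CIF value = CFR price + insurance = 107949.41 + 211.49 = 108160.90
Import duty = 108160.90 × 16.9% = 18279.19
Buyer bears (B): 211.49 + 730.33 + 397.89 + 1834.63 = 3174.34
Landed cost (B) = invoice 107949.41 + 3174.34 + duty 18279.19 = 129402.94
Difference = |135586.06 − 129402.94| = 6183.12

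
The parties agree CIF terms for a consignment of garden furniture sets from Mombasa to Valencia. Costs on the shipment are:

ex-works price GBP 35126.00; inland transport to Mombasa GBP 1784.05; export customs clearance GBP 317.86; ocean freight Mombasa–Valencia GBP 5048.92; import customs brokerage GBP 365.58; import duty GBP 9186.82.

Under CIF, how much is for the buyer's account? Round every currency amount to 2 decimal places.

CIF: the seller pays costs through ocean freight and marine insurance to the destination port.
Seller's account: goods 35126.00 + inland to port 1784.05 + export clearance 317.86 + freight 5048.92 = 42276.83
Buyer's account: brokerage 365.58 + duty 9186.82 = 9552.40

Buyer's account: GBP 9552.40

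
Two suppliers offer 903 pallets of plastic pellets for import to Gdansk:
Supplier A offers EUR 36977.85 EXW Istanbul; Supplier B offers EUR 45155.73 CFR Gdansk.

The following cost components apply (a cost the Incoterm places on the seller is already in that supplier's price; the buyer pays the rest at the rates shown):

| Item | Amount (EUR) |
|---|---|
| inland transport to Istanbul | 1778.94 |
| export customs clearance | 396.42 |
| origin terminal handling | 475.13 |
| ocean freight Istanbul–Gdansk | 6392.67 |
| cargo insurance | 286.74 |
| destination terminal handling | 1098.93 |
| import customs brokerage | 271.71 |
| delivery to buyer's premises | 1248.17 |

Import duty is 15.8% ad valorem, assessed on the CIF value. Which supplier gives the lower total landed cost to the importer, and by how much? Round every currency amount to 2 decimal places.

Supplier A (EXW):
CIF value = EXW price + inland to port + export clearance + origin terminal + freight + insurance = 36977.85 + 1778.94 + 396.42 + 475.13 + 6392.67 + 286.74 = 46307.75
Import duty = 46307.75 × 15.8% = 7316.62
Buyer bears (A): 1778.94 + 396.42 + 475.13 + 6392.67 + 286.74 + 1098.93 + 271.71 + 1248.17 = 11948.71
Landed cost (A) = invoice 36977.85 + 11948.71 + duty 7316.62 = 56243.18
Supplier B (CFR):
CIF value = CFR price + insurance = 45155.73 + 286.74 = 45442.47
Import duty = 45442.47 × 15.8% = 7179.91
Buyer bears (B): 286.74 + 1098.93 + 271.71 + 1248.17 = 2905.55
Landed cost (B) = invoice 45155.73 + 2905.55 + duty 7179.91 = 55241.19
Difference = |56243.18 − 55241.19| = 1001.99

Supplier B is cheaper by EUR 1001.99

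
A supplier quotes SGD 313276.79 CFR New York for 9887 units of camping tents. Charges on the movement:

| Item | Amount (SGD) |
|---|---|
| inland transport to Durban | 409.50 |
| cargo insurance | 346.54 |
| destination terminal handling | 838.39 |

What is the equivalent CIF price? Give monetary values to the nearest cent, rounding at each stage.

CIF price: SGD 313623.33

Not relevant to the conversion: inland to port — on the seller under both CFR and CIF; already in the CFR price and stays in the CIF price. destination terminal — on the buyer under both terms; not part of either seller's price.
From CFR to CIF, the seller additionally bears: insurance.
CIF price = 313276.79 + 346.54 = 313623.33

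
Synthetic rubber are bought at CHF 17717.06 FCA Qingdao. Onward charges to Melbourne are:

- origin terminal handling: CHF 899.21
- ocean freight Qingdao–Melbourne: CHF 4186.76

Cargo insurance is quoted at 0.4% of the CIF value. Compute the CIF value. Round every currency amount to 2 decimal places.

Let C be the CIF value. C = FCA price + pre-shipment costs + freight + 0.4% × C
C − 0.4% × C = 17717.06 + 899.21 + 4186.76
0.996 × C = 22803.03
C = 22803.03 / 0.996 = 22894.61
Insurance premium = 0.4% × 22894.61 = 91.58

CIF value: CHF 22894.61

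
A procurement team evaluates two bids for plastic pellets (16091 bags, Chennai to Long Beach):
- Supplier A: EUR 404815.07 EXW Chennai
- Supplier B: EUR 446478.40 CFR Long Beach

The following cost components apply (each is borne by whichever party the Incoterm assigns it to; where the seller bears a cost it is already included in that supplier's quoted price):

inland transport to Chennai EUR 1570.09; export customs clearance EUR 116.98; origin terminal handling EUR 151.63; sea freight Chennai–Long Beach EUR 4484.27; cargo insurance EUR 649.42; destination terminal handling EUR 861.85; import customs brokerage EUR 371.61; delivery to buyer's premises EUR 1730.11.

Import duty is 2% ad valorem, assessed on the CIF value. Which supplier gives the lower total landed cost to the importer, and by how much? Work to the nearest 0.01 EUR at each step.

Supplier A (EXW):
CIF value = EXW price + inland to port + export clearance + origin terminal + freight + insurance = 404815.07 + 1570.09 + 116.98 + 151.63 + 4484.27 + 649.42 = 411787.46
Import duty = 411787.46 × 2% = 8235.75
Buyer bears (A): 1570.09 + 116.98 + 151.63 + 4484.27 + 649.42 + 861.85 + 371.61 + 1730.11 = 9935.96
Landed cost (A) = invoice 404815.07 + 9935.96 + duty 8235.75 = 422986.78
Supplier B (CFR):
CIF value = CFR price + insurance = 446478.40 + 649.42 = 447127.82
Import duty = 447127.82 × 2% = 8942.56
Buyer bears (B): 649.42 + 861.85 + 371.61 + 1730.11 = 3612.99
Landed cost (B) = invoice 446478.40 + 3612.99 + duty 8942.56 = 459033.95
Difference = |422986.78 − 459033.95| = 36047.17

Supplier A is cheaper by EUR 36047.17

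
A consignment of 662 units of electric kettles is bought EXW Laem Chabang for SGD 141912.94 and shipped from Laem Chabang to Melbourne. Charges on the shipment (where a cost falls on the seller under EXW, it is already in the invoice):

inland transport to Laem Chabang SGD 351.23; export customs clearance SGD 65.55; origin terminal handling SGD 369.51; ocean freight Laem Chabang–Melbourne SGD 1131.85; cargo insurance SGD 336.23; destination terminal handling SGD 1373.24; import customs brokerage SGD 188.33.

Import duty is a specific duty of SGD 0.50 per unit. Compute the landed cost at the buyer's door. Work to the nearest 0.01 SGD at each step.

Total landed cost: SGD 146059.88

EXW: the seller makes goods available at their premises; the buyer bears all onward costs.
CIF value = EXW price + inland to port + export clearance + origin terminal + freight + insurance = 141912.94 + 351.23 + 65.55 + 369.51 + 1131.85 + 336.23 = 144167.31
Import duty = 662 × 0.50 = 331.00
Buyer bears: inland to port 351.23 + export clearance 65.55 + origin terminal 369.51 + freight 1131.85 + insurance 336.23 + destination terminal 1373.24 + brokerage 188.33 + duty 331.00 = 4146.94
Landed cost = invoice 141912.94 + 4146.94 = 146059.88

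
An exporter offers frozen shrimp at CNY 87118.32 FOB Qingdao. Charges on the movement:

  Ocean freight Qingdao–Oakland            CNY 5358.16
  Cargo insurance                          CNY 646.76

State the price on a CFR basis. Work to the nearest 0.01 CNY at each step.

Not relevant to the conversion: insurance — on the buyer under both terms; not part of either seller's price.
From FOB to CFR, the seller additionally bears: freight.
CFR price = 87118.32 + 5358.16 = 92476.48

CFR price: CNY 92476.48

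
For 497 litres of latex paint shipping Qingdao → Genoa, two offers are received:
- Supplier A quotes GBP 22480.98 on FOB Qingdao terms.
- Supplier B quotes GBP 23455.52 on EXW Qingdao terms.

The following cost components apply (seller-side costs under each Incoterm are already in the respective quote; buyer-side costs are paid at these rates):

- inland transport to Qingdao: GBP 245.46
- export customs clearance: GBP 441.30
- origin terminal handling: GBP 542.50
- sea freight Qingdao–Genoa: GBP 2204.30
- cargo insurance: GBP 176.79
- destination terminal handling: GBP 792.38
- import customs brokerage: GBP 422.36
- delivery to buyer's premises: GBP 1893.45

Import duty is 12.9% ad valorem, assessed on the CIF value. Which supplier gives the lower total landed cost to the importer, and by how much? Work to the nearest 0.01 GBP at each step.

Supplier A is cheaper by GBP 2488.09

Supplier A (FOB):
CIF value = FOB price + freight + insurance = 22480.98 + 2204.30 + 176.79 = 24862.07
Import duty = 24862.07 × 12.9% = 3207.21
Buyer bears (A): 2204.30 + 176.79 + 792.38 + 422.36 + 1893.45 = 5489.28
Landed cost (A) = invoice 22480.98 + 5489.28 + duty 3207.21 = 31177.47
Supplier B (EXW):
CIF value = EXW price + inland to port + export clearance + origin terminal + freight + insurance = 23455.52 + 245.46 + 441.30 + 542.50 + 2204.30 + 176.79 = 27065.87
Import duty = 27065.87 × 12.9% = 3491.50
Buyer bears (B): 245.46 + 441.30 + 542.50 + 2204.30 + 176.79 + 792.38 + 422.36 + 1893.45 = 6718.54
Landed cost (B) = invoice 23455.52 + 6718.54 + duty 3491.50 = 33665.56
Difference = |31177.47 − 33665.56| = 2488.09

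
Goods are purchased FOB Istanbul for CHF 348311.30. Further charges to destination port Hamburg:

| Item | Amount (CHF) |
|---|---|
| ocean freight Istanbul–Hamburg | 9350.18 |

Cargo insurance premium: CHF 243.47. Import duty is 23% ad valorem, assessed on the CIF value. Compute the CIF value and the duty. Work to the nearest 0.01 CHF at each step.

CIF value: CHF 357904.95; import duty: CHF 82318.14

CIF = FOB price + freight + insurance
CIF = 348311.30 + 9350.18 + 243.47 = 357904.95
Import duty = 357904.95 × 23% = 82318.14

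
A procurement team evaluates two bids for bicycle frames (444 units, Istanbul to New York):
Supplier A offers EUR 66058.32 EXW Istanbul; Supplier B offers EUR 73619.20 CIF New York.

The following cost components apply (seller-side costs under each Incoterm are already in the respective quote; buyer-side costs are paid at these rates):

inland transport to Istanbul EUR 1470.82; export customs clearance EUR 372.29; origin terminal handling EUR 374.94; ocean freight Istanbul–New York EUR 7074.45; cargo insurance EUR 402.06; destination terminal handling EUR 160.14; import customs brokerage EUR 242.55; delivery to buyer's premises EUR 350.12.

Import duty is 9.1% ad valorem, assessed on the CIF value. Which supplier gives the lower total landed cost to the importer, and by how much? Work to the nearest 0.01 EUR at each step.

Supplier B is cheaper by EUR 2327.84

Supplier A (EXW):
CIF value = EXW price + inland to port + export clearance + origin terminal + freight + insurance = 66058.32 + 1470.82 + 372.29 + 374.94 + 7074.45 + 402.06 = 75752.88
Import duty = 75752.88 × 9.1% = 6893.51
Buyer bears (A): 1470.82 + 372.29 + 374.94 + 7074.45 + 402.06 + 160.14 + 242.55 + 350.12 = 10447.37
Landed cost (A) = invoice 66058.32 + 10447.37 + duty 6893.51 = 83399.20
Supplier B (CIF):
The CIF price already equals the CIF value: 73619.20
Import duty = 73619.20 × 9.1% = 6699.35
Buyer bears (B): 160.14 + 242.55 + 350.12 = 752.81
Landed cost (B) = invoice 73619.20 + 752.81 + duty 6699.35 = 81071.36
Difference = |83399.20 − 81071.36| = 2327.84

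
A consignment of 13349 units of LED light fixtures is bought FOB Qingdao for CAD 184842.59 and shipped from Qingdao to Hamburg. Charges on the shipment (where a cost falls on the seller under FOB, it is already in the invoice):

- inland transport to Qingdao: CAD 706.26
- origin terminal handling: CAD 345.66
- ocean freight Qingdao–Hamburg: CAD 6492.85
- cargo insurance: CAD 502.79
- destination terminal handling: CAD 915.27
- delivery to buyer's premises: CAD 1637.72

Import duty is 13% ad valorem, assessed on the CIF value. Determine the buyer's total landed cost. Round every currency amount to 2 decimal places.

FOB: the seller bears costs until goods are on board at the origin port; the buyer bears freight, insurance and all costs thereafter.
Already in the invoice (seller's account under FOB): inland to port, origin terminal — exclude.
CIF value = FOB price + freight + insurance = 184842.59 + 6492.85 + 502.79 = 191838.23
Import duty = 191838.23 × 13% = 24938.97
Buyer bears: freight 6492.85 + insurance 502.79 + destination terminal 915.27 + delivery 1637.72 + duty 24938.97 = 34487.60
Landed cost = invoice 184842.59 + 34487.60 = 219330.19

Total landed cost: CAD 219330.19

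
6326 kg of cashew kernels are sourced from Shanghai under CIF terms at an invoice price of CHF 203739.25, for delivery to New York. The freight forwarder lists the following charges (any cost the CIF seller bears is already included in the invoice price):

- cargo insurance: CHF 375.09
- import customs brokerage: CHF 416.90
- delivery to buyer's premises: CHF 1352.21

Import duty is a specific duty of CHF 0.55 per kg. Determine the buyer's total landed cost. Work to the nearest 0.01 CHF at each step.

Total landed cost: CHF 208987.66

CIF: the seller pays costs through ocean freight and marine insurance to the destination port.
Already in the invoice (seller's account under CIF): insurance — exclude.
The CIF price already equals the CIF value: 203739.25
Import duty = 6326 × 0.55 = 3479.30
Buyer bears: brokerage 416.90 + delivery 1352.21 + duty 3479.30 = 5248.41
Landed cost = invoice 203739.25 + 5248.41 = 208987.66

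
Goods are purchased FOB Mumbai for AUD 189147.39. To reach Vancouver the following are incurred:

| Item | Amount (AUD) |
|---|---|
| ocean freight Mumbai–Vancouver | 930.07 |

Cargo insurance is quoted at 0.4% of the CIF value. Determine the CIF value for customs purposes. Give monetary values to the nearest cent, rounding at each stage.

Let C be the CIF value. C = FOB price + freight + 0.4% × C
C − 0.4% × C = 189147.39 + 930.07
0.996 × C = 190077.46
C = 190077.46 / 0.996 = 190840.82
Insurance premium = 0.4% × 190840.82 = 763.36

CIF value: AUD 190840.82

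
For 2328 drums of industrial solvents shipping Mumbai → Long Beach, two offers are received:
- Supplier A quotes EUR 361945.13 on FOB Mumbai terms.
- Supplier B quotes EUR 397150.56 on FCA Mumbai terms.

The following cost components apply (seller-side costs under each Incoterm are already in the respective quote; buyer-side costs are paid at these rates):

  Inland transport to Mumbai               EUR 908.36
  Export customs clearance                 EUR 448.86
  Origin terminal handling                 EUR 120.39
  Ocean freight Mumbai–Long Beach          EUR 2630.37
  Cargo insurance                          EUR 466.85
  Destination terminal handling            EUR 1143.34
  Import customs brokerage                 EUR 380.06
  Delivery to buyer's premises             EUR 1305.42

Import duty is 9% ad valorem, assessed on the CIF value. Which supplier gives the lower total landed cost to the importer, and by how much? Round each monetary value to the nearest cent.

Supplier A is cheaper by EUR 38505.15

Supplier A (FOB):
CIF value = FOB price + freight + insurance = 361945.13 + 2630.37 + 466.85 = 365042.35
Import duty = 365042.35 × 9% = 32853.81
Buyer bears (A): 2630.37 + 466.85 + 1143.34 + 380.06 + 1305.42 = 5926.04
Landed cost (A) = invoice 361945.13 + 5926.04 + duty 32853.81 = 400724.98
Supplier B (FCA):
CIF value = FCA price + origin terminal + freight + insurance = 397150.56 + 120.39 + 2630.37 + 466.85 = 400368.17
Import duty = 400368.17 × 9% = 36033.14
Buyer bears (B): 120.39 + 2630.37 + 466.85 + 1143.34 + 380.06 + 1305.42 = 6046.43
Landed cost (B) = invoice 397150.56 + 6046.43 + duty 36033.14 = 439230.13
Difference = |400724.98 − 439230.13| = 38505.15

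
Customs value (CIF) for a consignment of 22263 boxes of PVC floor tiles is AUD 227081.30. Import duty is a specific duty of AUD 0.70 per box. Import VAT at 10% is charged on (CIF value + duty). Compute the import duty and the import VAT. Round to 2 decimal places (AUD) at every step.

Import duty: AUD 15584.10; import VAT: AUD 24266.54

Import duty = 22263 × 0.70 = 15584.10
VAT base = CIF + duty = 227081.30 + 15584.10 = 242665.40
Import VAT = 242665.40 × 10% = 24266.54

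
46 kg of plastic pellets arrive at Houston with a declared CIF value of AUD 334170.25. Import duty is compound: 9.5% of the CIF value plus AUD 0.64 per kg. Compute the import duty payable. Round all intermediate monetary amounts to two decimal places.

Ad valorem component: 334170.25 × 9.5% = 31746.17
Specific component: 46 × 0.64 = 29.44
Import duty = 31746.17 + 29.44 = 31775.61

Import duty: AUD 31775.61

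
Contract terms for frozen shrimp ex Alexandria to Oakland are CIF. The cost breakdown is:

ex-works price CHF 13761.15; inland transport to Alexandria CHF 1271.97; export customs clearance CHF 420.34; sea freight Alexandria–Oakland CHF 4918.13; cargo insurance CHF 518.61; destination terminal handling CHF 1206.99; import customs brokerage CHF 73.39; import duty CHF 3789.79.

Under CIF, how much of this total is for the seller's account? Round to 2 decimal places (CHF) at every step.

Seller's account: CHF 20890.20

CIF: the seller pays costs through ocean freight and marine insurance to the destination port.
Seller's account: goods 13761.15 + inland to port 1271.97 + export clearance 420.34 + freight 4918.13 + insurance 518.61 = 20890.20
Buyer's account: destination terminal 1206.99 + brokerage 73.39 + duty 3789.79 = 5070.17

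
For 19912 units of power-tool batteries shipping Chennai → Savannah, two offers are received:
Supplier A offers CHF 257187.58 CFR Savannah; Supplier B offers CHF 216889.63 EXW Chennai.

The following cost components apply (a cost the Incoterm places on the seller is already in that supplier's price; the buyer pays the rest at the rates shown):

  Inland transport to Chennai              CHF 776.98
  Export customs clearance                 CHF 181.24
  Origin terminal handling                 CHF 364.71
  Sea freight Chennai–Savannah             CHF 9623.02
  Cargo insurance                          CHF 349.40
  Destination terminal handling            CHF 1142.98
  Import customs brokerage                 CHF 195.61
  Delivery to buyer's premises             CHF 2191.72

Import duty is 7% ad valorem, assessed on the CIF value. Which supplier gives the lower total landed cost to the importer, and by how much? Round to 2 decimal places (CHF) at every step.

Supplier B is cheaper by CHF 31406.64

Supplier A (CFR):
CIF value = CFR price + insurance = 257187.58 + 349.40 = 257536.98
Import duty = 257536.98 × 7% = 18027.59
Buyer bears (A): 349.40 + 1142.98 + 195.61 + 2191.72 = 3879.71
Landed cost (A) = invoice 257187.58 + 3879.71 + duty 18027.59 = 279094.88
Supplier B (EXW):
CIF value = EXW price + inland to port + export clearance + origin terminal + freight + insurance = 216889.63 + 776.98 + 181.24 + 364.71 + 9623.02 + 349.40 = 228184.98
Import duty = 228184.98 × 7% = 15972.95
Buyer bears (B): 776.98 + 181.24 + 364.71 + 9623.02 + 349.40 + 1142.98 + 195.61 + 2191.72 = 14825.66
Landed cost (B) = invoice 216889.63 + 14825.66 + duty 15972.95 = 247688.24
Difference = |279094.88 − 247688.24| = 31406.64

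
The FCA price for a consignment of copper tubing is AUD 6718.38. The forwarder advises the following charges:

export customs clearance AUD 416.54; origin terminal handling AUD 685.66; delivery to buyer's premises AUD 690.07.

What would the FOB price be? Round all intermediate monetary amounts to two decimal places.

Not relevant to the conversion: export clearance — on the seller under both FCA and FOB; already in the FCA price and stays in the FOB price. delivery — on the buyer under both terms; not part of either seller's price.
From FCA to FOB, the seller additionally bears: origin terminal.
FOB price = 6718.38 + 685.66 = 7404.04

FOB price: AUD 7404.04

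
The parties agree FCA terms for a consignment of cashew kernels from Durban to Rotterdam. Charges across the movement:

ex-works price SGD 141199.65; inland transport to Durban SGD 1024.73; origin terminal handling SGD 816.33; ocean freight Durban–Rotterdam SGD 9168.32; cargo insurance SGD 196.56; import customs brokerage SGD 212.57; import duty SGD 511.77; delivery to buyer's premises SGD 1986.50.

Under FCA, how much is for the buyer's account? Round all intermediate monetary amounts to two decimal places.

FCA: the seller delivers export-cleared goods to the carrier; the buyer bears costs from that point.
Seller's account: goods 141199.65 + inland to port 1024.73 = 142224.38
Buyer's account: origin terminal 816.33 + freight 9168.32 + insurance 196.56 + brokerage 212.57 + duty 511.77 + delivery 1986.50 = 12892.05

Buyer's account: SGD 12892.05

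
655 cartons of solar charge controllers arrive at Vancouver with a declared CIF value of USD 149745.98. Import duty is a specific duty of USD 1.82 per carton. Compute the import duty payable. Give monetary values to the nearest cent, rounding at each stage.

Import duty = 655 × 1.82 = 1192.10

Import duty: USD 1192.10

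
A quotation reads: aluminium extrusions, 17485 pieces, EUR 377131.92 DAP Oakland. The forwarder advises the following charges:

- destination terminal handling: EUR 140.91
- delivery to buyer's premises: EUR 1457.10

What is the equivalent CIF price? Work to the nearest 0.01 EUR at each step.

CIF price: EUR 375533.91

From DAP to CIF, the seller no longer bears: destination terminal, delivery.
CIF price = 377131.92 − 140.91 − 1457.10 = 375533.91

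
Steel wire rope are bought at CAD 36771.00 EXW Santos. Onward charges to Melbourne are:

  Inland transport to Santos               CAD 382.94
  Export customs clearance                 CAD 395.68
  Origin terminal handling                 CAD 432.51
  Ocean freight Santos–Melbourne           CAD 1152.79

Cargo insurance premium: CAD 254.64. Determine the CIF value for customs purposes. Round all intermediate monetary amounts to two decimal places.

CIF value: CAD 39389.56

CIF = EXW price + pre-shipment costs + freight + insurance
CIF = 36771.00 + 382.94 + 395.68 + 432.51 + 1152.79 + 254.64 = 39389.56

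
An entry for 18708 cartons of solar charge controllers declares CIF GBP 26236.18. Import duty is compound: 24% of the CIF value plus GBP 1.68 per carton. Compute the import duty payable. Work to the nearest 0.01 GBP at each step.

Ad valorem component: 26236.18 × 24% = 6296.68
Specific component: 18708 × 1.68 = 31429.44
Import duty = 6296.68 + 31429.44 = 37726.12

Import duty: GBP 37726.12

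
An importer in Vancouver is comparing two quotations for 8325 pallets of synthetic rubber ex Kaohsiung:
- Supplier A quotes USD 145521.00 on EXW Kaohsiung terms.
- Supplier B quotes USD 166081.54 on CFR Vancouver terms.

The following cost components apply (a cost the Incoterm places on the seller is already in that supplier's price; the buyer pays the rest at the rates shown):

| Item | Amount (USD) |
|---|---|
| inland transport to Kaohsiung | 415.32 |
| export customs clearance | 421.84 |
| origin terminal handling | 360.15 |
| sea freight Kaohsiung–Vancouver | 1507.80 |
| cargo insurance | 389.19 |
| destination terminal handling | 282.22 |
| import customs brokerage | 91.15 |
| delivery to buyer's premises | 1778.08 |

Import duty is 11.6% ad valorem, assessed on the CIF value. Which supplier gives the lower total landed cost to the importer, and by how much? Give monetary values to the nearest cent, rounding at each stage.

Supplier A is cheaper by USD 19926.66

Supplier A (EXW):
CIF value = EXW price + inland to port + export clearance + origin terminal + freight + insurance = 145521.00 + 415.32 + 421.84 + 360.15 + 1507.80 + 389.19 = 148615.30
Import duty = 148615.30 × 11.6% = 17239.37
Buyer bears (A): 415.32 + 421.84 + 360.15 + 1507.80 + 389.19 + 282.22 + 91.15 + 1778.08 = 5245.75
Landed cost (A) = invoice 145521.00 + 5245.75 + duty 17239.37 = 168006.12
Supplier B (CFR):
CIF value = CFR price + insurance = 166081.54 + 389.19 = 166470.73
Import duty = 166470.73 × 11.6% = 19310.60
Buyer bears (B): 389.19 + 282.22 + 91.15 + 1778.08 = 2540.64
Landed cost (B) = invoice 166081.54 + 2540.64 + duty 19310.60 = 187932.78
Difference = |168006.12 − 187932.78| = 19926.66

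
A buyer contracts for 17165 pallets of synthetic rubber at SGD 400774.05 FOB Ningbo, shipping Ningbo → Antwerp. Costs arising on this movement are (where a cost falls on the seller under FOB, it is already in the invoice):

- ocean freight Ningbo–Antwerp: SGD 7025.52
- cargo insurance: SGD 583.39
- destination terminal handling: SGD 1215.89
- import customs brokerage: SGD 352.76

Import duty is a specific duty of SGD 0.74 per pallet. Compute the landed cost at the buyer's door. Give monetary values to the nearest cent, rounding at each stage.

Total landed cost: SGD 422653.71

FOB: the seller bears costs until goods are on board at the origin port; the buyer bears freight, insurance and all costs thereafter.
CIF value = FOB price + freight + insurance = 400774.05 + 7025.52 + 583.39 = 408382.96
Import duty = 17165 × 0.74 = 12702.10
Buyer bears: freight 7025.52 + insurance 583.39 + destination terminal 1215.89 + brokerage 352.76 + duty 12702.10 = 21879.66
Landed cost = invoice 400774.05 + 21879.66 = 422653.71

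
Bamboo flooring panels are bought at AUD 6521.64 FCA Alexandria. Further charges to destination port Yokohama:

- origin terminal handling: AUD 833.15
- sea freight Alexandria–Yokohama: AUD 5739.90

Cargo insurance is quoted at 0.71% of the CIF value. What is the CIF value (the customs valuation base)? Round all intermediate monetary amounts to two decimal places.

Let C be the CIF value. C = FCA price + pre-shipment costs + freight + 0.71% × C
C − 0.71% × C = 6521.64 + 833.15 + 5739.90
0.9929 × C = 13094.69
C = 13094.69 / 0.9929 = 13188.33
Insurance premium = 0.71% × 13188.33 = 93.64

CIF value: AUD 13188.33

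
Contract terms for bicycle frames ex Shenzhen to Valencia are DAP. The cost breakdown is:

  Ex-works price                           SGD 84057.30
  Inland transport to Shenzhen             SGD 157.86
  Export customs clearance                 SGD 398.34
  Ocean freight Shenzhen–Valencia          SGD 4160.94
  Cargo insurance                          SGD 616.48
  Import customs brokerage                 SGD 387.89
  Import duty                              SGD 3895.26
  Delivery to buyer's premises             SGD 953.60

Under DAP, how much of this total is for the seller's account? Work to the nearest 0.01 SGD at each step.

Seller's account: SGD 90344.52

DAP: the seller bears all costs to the named destination except import duty and clearance.
Seller's account: goods 84057.30 + inland to port 157.86 + export clearance 398.34 + freight 4160.94 + insurance 616.48 + delivery 953.60 = 90344.52
Buyer's account: brokerage 387.89 + duty 3895.26 = 4283.15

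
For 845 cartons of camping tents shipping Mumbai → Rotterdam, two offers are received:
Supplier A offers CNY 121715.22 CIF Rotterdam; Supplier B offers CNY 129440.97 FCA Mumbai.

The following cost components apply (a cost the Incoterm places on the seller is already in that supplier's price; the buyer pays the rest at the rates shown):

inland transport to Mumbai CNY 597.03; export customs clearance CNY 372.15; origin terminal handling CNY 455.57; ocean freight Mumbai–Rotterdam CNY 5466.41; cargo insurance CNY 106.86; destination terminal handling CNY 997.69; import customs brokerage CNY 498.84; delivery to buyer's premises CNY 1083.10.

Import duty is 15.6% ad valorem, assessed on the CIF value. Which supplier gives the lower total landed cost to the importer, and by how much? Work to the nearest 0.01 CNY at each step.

Supplier A (CIF):
The CIF price already equals the CIF value: 121715.22
Import duty = 121715.22 × 15.6% = 18987.57
Buyer bears (A): 997.69 + 498.84 + 1083.10 = 2579.63
Landed cost (A) = invoice 121715.22 + 2579.63 + duty 18987.57 = 143282.42
Supplier B (FCA):
CIF value = FCA price + origin terminal + freight + insurance = 129440.97 + 455.57 + 5466.41 + 106.86 = 135469.81
Import duty = 135469.81 × 15.6% = 21133.29
Buyer bears (B): 455.57 + 5466.41 + 106.86 + 997.69 + 498.84 + 1083.10 = 8608.47
Landed cost (B) = invoice 129440.97 + 8608.47 + duty 21133.29 = 159182.73
Difference = |143282.42 − 159182.73| = 15900.31

Supplier A is cheaper by CNY 15900.31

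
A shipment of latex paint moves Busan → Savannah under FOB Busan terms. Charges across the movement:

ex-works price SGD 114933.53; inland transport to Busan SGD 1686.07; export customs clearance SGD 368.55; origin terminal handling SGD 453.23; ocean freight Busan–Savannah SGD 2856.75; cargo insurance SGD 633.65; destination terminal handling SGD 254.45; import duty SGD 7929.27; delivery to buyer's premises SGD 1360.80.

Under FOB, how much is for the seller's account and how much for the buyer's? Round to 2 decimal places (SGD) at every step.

FOB: the seller bears costs until goods are on board at the origin port; the buyer bears freight, insurance and all costs thereafter.
Seller's account: goods 114933.53 + inland to port 1686.07 + export clearance 368.55 + origin terminal 453.23 = 117441.38
Buyer's account: freight 2856.75 + insurance 633.65 + destination terminal 254.45 + duty 7929.27 + delivery 1360.80 = 13034.92

Seller: SGD 117441.38; buyer: SGD 13034.92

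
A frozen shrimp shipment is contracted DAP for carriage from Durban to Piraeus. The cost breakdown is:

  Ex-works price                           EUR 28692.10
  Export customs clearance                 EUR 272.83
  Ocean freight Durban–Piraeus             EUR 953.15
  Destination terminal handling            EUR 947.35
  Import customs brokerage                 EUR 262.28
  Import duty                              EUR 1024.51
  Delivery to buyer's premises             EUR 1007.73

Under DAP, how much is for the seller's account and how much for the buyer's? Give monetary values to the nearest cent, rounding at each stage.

Seller: EUR 31873.16; buyer: EUR 1286.79

DAP: the seller bears all costs to the named destination except import duty and clearance.
Seller's account: goods 28692.10 + export clearance 272.83 + freight 953.15 + destination terminal 947.35 + delivery 1007.73 = 31873.16
Buyer's account: brokerage 262.28 + duty 1024.51 = 1286.79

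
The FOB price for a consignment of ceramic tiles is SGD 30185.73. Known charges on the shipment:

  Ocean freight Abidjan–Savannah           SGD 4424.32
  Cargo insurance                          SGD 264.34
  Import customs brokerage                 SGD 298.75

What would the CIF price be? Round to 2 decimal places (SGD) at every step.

Not relevant to the conversion: brokerage — on the buyer under both terms; not part of either seller's price.
From FOB to CIF, the seller additionally bears: freight, insurance.
CIF price = 30185.73 + 4424.32 + 264.34 = 34874.39

CIF price: SGD 34874.39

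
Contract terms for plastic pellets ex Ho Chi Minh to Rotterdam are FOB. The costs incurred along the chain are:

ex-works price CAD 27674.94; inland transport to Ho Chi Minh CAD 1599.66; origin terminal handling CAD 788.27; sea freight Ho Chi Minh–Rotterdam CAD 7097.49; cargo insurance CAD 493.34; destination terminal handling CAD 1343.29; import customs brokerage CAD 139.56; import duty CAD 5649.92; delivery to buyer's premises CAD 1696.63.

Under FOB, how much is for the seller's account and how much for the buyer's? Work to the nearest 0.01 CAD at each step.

Seller: CAD 30062.87; buyer: CAD 16420.23

FOB: the seller bears costs until goods are on board at the origin port; the buyer bears freight, insurance and all costs thereafter.
Seller's account: goods 27674.94 + inland to port 1599.66 + origin terminal 788.27 = 30062.87
Buyer's account: freight 7097.49 + insurance 493.34 + destination terminal 1343.29 + brokerage 139.56 + duty 5649.92 + delivery 1696.63 = 16420.23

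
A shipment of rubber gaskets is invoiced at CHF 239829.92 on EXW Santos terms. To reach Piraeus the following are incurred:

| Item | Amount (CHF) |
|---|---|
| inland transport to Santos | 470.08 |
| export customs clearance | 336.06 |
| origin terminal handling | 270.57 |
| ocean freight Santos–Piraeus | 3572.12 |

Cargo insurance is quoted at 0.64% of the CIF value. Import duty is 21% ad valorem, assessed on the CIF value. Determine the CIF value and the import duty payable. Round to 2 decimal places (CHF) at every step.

CIF value: CHF 246053.49; import duty: CHF 51671.23

Let C be the CIF value. C = EXW price + pre-shipment costs + freight + 0.64% × C
C − 0.64% × C = 239829.92 + 470.08 + 336.06 + 270.57 + 3572.12
0.9936 × C = 244478.75
C = 244478.75 / 0.9936 = 246053.49
Insurance premium = 0.64% × 246053.49 = 1574.74
Import duty = 246053.49 × 21% = 51671.23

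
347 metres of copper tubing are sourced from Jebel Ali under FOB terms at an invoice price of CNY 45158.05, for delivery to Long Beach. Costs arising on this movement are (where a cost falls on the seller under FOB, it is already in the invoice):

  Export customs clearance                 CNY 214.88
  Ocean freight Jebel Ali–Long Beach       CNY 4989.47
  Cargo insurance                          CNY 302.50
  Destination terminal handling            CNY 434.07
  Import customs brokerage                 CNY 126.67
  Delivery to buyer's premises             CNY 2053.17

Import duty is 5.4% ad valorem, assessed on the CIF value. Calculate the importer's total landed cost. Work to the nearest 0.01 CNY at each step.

FOB: the seller bears costs until goods are on board at the origin port; the buyer bears freight, insurance and all costs thereafter.
Already in the invoice (seller's account under FOB): export clearance — exclude.
CIF value = FOB price + freight + insurance = 45158.05 + 4989.47 + 302.50 = 50450.02
Import duty = 50450.02 × 5.4% = 2724.30
Buyer bears: freight 4989.47 + insurance 302.50 + destination terminal 434.07 + brokerage 126.67 + delivery 2053.17 + duty 2724.30 = 10630.18
Landed cost = invoice 45158.05 + 10630.18 = 55788.23

Total landed cost: CNY 55788.23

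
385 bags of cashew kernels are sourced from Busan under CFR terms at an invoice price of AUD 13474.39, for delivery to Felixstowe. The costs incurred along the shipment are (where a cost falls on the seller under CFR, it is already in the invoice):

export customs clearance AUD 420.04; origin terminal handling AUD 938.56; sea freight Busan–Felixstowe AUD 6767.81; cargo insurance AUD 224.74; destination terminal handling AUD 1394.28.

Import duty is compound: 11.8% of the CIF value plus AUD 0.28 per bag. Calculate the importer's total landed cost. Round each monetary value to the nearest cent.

CFR: the seller pays costs through ocean freight to the destination port, but not insurance.
Already in the invoice (seller's account under CFR): export clearance, origin terminal, freight — exclude.
CIF value = CFR price + insurance = 13474.39 + 224.74 = 13699.13
Ad valorem component: 13699.13 × 11.8% = 1616.50
Specific component: 385 × 0.28 = 107.80
Import duty = 1616.50 + 107.80 = 1724.30
Buyer bears: insurance 224.74 + destination terminal 1394.28 + duty 1724.30 = 3343.32
Landed cost = invoice 13474.39 + 3343.32 = 16817.71

Total landed cost: AUD 16817.71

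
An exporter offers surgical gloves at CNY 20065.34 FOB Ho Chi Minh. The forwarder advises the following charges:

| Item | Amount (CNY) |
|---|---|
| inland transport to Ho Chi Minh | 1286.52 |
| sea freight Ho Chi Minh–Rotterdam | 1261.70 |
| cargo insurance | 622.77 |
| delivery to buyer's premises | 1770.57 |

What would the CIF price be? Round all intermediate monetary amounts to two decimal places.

Not relevant to the conversion: inland to port — on the seller under both FOB and CIF; already in the FOB price and stays in the CIF price. delivery — on the buyer under both terms; not part of either seller's price.
From FOB to CIF, the seller additionally bears: freight, insurance.
CIF price = 20065.34 + 1261.70 + 622.77 = 21949.81

CIF price: CNY 21949.81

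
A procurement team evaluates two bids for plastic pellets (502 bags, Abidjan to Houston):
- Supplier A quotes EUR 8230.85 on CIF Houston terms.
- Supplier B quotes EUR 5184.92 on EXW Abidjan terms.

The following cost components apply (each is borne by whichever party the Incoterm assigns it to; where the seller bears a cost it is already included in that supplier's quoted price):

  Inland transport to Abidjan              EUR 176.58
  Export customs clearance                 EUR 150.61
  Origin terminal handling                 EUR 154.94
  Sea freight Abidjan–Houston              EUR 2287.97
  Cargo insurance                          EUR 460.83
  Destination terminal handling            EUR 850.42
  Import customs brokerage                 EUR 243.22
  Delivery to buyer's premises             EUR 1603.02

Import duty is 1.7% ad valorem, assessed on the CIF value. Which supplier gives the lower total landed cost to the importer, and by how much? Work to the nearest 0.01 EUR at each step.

Supplier A (CIF):
The CIF price already equals the CIF value: 8230.85
Import duty = 8230.85 × 1.7% = 139.92
Buyer bears (A): 850.42 + 243.22 + 1603.02 = 2696.66
Landed cost (A) = invoice 8230.85 + 2696.66 + duty 139.92 = 11067.43
Supplier B (EXW):
CIF value = EXW price + inland to port + export clearance + origin terminal + freight + insurance = 5184.92 + 176.58 + 150.61 + 154.94 + 2287.97 + 460.83 = 8415.85
Import duty = 8415.85 × 1.7% = 143.07
Buyer bears (B): 176.58 + 150.61 + 154.94 + 2287.97 + 460.83 + 850.42 + 243.22 + 1603.02 = 5927.59
Landed cost (B) = invoice 5184.92 + 5927.59 + duty 143.07 = 11255.58
Difference = |11067.43 − 11255.58| = 188.15

Supplier A is cheaper by EUR 188.15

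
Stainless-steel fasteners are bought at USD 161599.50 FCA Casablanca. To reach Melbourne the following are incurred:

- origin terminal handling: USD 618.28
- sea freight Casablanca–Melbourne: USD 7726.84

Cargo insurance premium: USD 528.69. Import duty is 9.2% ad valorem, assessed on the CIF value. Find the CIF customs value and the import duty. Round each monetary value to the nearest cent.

CIF = FCA price + pre-shipment costs + freight + insurance
CIF = 161599.50 + 618.28 + 7726.84 + 528.69 = 170473.31
Import duty = 170473.31 × 9.2% = 15683.54

CIF value: USD 170473.31; import duty: USD 15683.54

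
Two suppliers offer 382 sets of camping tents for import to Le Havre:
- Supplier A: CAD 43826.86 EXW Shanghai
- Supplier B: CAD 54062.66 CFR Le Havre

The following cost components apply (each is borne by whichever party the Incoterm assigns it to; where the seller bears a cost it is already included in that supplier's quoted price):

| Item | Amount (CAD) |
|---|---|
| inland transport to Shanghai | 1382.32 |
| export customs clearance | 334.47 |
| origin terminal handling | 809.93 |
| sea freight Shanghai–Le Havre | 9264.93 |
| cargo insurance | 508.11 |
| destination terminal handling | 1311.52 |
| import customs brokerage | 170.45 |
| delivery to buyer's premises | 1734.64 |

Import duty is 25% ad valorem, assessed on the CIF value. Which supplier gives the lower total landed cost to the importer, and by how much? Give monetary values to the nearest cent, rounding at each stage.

Supplier B is cheaper by CAD 1944.82

Supplier A (EXW):
CIF value = EXW price + inland to port + export clearance + origin terminal + freight + insurance = 43826.86 + 1382.32 + 334.47 + 809.93 + 9264.93 + 508.11 = 56126.62
Import duty = 56126.62 × 25% = 14031.66
Buyer bears (A): 1382.32 + 334.47 + 809.93 + 9264.93 + 508.11 + 1311.52 + 170.45 + 1734.64 = 15516.37
Landed cost (A) = invoice 43826.86 + 15516.37 + duty 14031.66 = 73374.89
Supplier B (CFR):
CIF value = CFR price + insurance = 54062.66 + 508.11 = 54570.77
Import duty = 54570.77 × 25% = 13642.69
Buyer bears (B): 508.11 + 1311.52 + 170.45 + 1734.64 = 3724.72
Landed cost (B) = invoice 54062.66 + 3724.72 + duty 13642.69 = 71430.07
Difference = |73374.89 − 71430.07| = 1944.82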